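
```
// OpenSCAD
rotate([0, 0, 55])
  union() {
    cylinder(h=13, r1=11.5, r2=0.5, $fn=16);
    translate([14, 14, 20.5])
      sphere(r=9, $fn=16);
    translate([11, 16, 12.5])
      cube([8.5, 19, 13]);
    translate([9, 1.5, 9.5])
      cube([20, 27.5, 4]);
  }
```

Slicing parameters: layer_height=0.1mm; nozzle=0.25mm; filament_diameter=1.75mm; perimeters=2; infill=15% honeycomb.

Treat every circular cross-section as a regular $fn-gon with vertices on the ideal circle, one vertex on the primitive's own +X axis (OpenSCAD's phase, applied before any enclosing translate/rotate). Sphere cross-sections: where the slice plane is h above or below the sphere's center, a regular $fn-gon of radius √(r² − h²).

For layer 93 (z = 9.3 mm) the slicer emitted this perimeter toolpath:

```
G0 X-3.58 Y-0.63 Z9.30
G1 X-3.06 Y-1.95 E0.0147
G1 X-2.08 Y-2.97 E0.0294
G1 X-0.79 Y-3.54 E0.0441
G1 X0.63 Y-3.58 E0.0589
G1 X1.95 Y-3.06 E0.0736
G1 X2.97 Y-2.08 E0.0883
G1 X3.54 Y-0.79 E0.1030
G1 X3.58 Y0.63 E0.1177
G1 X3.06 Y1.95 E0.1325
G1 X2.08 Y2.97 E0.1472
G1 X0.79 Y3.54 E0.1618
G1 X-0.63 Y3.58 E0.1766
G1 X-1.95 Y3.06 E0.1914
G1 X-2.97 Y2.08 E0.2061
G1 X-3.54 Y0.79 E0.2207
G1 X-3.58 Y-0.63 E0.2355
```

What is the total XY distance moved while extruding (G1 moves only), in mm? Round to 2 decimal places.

Sum the Euclidean lengths of each G1 segment: total = 22.66 mm.

22.66 mm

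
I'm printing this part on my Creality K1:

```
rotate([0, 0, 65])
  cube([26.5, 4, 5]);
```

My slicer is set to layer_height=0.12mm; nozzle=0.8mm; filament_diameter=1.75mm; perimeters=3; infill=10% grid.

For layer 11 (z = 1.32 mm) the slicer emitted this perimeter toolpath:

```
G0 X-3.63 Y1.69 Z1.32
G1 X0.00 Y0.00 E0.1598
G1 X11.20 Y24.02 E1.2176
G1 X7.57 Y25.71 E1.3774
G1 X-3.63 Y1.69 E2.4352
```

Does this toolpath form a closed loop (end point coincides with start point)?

Start point (G0): (-3.63, 1.69). End point (last G1): the path returns to the start — closed.

yes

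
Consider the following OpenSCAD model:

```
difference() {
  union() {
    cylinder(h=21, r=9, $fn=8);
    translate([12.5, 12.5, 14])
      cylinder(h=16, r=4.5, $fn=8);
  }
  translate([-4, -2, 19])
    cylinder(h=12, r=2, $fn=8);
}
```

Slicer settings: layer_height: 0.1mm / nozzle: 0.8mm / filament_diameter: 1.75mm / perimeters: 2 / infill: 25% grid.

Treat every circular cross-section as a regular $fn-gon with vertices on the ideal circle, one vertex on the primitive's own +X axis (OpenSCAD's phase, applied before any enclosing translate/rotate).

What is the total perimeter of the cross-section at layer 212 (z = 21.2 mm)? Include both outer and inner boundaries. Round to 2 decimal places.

27.55 mm

At z = 21.2 mm: the cylinder is not intersected at this z (z outside [0, 21]); the r=4.5 cylinder at (12.5, 12.5) contributes a regular 8-gon of circumradius 4.5 (perimeter = 2·8·4.500·sin(180°/8) = 27.55 mm); Combining (union): only the r=4.5 cylinder at (12.5, 12.5) is present, so the union is just that shape — boundary = 27.55 mm; the r=2 cylinder at (-4, -2) contributes a regular 8-gon of circumradius 2 (perimeter = 2·8·2.000·sin(180°/8) = 12.25 mm); Subtracting the remaining from the first: starting from that combined region, the r=2 cylinder at (-4, -2) misses the remaining region (no effect) — boundary = 27.55 mm. Overall, the cross-section is a single solid region. Total boundary length (outer) = 27.55 mm.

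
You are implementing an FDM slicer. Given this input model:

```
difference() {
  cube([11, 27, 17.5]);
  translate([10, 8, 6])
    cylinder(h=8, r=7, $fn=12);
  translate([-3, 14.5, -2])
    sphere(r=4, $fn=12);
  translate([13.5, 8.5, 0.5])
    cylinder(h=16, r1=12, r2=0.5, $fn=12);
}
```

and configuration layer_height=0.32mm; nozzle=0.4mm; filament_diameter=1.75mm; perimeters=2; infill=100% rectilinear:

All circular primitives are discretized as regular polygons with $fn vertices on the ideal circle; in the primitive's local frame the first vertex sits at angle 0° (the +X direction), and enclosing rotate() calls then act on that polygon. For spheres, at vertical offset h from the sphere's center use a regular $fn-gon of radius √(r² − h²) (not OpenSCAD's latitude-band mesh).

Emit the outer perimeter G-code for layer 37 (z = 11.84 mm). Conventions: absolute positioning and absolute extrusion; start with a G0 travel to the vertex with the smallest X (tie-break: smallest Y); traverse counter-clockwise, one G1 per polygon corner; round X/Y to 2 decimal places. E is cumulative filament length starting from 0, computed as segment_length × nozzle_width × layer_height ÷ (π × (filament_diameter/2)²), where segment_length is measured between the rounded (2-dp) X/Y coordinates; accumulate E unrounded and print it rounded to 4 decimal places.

G0 X0.00 Y0.00 Z11.84
G1 X11.00 Y0.00 E0.5854
G1 X11.00 Y1.27 E0.6530
G1 X10.00 Y1.00 E0.7081
G1 X6.50 Y1.94 E0.9009
G1 X3.94 Y4.50 E1.0936
G1 X3.00 Y8.00 E1.2865
G1 X3.94 Y11.50 E1.4793
G1 X6.50 Y14.06 E1.6720
G1 X10.00 Y15.00 E1.8648
G1 X11.00 Y14.73 E1.9200
G1 X11.00 Y27.00 E2.5729
G1 X0.00 Y27.00 E3.1583
G1 X0.00 Y0.00 E4.5951

At z = 11.84 mm: the 11×27 cube contributes its full rectangle; the r=7 cylinder at (10, 8) gives a regular 12-gon of circumradius 7 (constant along its height); the sphere at (-3, 14.5) does not reach this height (|z−center|=13.840 > r=4); the cone at (13.5, 8.5) contributes a regular 12-gon of circumradius 3.849 (interpolated between r1=12 and r2=0.5 at t=0.709); Subtracting the remaining from the first: starting from the 11×27 cube, the r=7 cylinder at (10, 8) partially overlaps it — only the 87.23 mm² overlap (of its 147.00 mm²) is removed, clipping the outline; the cone at (13.5, 8.5) misses the remaining region (no effect) — 1 connected region. The outline is a single polygon with 13 vertices. Extrusion per mm of travel: 0.4 × 0.32 / (π × 0.875²) = 0.053216. Accumulating E over each segment gives final E = 4.5951.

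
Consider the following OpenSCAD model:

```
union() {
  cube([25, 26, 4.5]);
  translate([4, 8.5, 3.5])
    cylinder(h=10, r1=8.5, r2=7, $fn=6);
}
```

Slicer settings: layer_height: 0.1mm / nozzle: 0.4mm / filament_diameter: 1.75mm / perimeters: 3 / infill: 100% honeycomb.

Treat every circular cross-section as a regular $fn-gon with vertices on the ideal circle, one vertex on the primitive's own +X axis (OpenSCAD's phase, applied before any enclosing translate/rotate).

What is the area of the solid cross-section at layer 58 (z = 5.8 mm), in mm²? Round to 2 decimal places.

At z = 5.8 mm: the cube is not intersected at this z (z outside [0, 4.5]); the cone at (4, 8.5) contributes a regular 6-gon of circumradius 8.155 (interpolated between r1=8.5 and r2=7 at t=0.230) (area = (6/2)·8.155²·sin(360°/6) = 172.78 mm²); Taking the union: only the cone at (4, 8.5) is present, so the union is just that shape — area = 172.78 mm². Overall, the cross-section is a single solid region. Net area = 172.78 mm².

172.78 mm²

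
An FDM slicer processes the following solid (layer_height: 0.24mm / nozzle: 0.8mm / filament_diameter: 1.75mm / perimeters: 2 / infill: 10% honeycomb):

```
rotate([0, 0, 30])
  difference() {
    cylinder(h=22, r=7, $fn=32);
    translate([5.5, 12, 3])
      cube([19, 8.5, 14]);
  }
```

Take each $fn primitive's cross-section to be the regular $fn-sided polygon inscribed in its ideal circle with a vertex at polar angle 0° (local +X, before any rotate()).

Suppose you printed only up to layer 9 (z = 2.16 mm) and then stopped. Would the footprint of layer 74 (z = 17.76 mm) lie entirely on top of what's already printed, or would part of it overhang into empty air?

Compare the two slices. At z = 2.16: the r=7 cylinder contributes a regular 32-gon of circumradius 7 (area = (32/2)·7.000²·sin(360°/32) = 152.95 mm²); the cube at (5.5, 12) does not reach this height (z outside [3, 17]); After the difference (first − rest): none of the subtracted shapes is present at this height, so the r=7 cylinder is unchanged — area = 152.95 mm²; (whole slice rotated 30° about Z — lengths, areas and connectivity unchanged). At z = 17.76: the r=7 cylinder gives a regular 32-gon of circumradius 7 (constant along its height) (area = (32/2)·7.000²·sin(360°/32) = 152.95 mm²); the cube at (5.5, 12) does not reach this height (z outside [3, 17]); After the difference (first − rest): none of the subtracted shapes is present at this height, so the r=7 cylinder is unchanged — area = 152.95 mm²; (rotated 30° about Z; rotation is an isometry so areas/perimeters/island counts are preserved). Checking containment: the cross-section at z = 17.76 is a subset of the cross-section at z = 2.16.

entirely on top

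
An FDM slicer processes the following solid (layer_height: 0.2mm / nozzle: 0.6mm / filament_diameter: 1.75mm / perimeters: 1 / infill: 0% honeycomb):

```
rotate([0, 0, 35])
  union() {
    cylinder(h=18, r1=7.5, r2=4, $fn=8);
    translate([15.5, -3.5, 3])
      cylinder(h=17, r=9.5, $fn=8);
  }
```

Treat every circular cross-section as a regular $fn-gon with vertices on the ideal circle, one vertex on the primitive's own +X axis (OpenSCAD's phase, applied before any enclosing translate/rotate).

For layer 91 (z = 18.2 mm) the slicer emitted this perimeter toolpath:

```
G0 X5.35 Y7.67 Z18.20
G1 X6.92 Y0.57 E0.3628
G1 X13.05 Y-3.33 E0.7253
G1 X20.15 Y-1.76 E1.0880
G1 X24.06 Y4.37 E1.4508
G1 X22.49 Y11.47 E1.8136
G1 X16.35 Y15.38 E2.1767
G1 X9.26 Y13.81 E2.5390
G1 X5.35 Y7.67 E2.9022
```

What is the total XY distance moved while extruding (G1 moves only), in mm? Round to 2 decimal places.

Sum the Euclidean lengths of each G1 segment: total = 58.17 mm.

58.17 mm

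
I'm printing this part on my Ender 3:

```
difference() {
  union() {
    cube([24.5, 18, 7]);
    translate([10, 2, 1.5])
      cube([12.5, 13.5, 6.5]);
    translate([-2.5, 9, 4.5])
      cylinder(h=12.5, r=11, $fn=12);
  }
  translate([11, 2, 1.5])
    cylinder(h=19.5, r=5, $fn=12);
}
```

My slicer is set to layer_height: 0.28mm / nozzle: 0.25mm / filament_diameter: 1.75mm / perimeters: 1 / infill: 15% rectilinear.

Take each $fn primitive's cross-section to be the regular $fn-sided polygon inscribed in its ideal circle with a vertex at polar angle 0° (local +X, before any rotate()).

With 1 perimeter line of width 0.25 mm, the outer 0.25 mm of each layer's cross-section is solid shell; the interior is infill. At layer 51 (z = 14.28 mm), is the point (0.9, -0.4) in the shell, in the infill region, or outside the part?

infill

At z = 14.28 mm: the cube is absent (z outside [0, 7]); the cube at (10, 2) is not intersected at this z (z outside [1.5, 8]); the r=11 cylinder at (-2.5, 9) contributes a regular 12-gon of circumradius 11; Combining (union): only the r=11 cylinder at (-2.5, 9) is present, so the union is just that shape — 1 connected region; the r=5 cylinder at (11, 2) contributes a regular 12-gon of circumradius 5; Taking the first minus the rest: starting from that combined region, the r=5 cylinder at (11, 2) partially overlaps it — only the 1.16 mm² overlap (of its 75.00 mm²) is removed, clipping the outline — 1 connected region. Overall, the cross-section is a single solid region. The nearest boundary edge runs (3.00, -0.53)→(-2.50, -2.00); distance from the point to it = 0.67 mm. The point is inside the cross-section and 0.67 mm from the nearest boundary — more than the 0.25 mm shell width (1 × 0.25), so it's in the infill interior.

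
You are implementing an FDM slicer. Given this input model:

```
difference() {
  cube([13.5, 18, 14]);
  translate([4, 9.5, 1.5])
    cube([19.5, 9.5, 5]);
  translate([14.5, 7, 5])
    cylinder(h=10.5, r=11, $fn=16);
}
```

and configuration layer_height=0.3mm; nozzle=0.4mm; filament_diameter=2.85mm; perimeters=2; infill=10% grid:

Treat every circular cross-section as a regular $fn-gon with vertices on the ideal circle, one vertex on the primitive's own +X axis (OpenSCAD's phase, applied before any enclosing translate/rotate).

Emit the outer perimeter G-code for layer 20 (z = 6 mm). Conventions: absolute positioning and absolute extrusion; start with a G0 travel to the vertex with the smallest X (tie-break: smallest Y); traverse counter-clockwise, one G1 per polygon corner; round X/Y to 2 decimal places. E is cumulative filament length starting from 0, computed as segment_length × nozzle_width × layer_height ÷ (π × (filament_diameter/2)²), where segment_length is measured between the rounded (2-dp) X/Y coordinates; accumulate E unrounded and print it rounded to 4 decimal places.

G0 X0.00 Y0.00 Z6.00
G1 X6.20 Y0.00 E0.1166
G1 X4.34 Y2.79 E0.1797
G1 X3.50 Y7.00 E0.2605
G1 X4.00 Y9.51 E0.3086
G1 X4.00 Y18.00 E0.4683
G1 X0.00 Y18.00 E0.5435
G1 X0.00 Y0.00 E0.8821

At z = 6 mm: the cube (footprint 13.5×18) is included at this height; the cube at (4, 9.5) (footprint 19.5×9.5) is included at this height; the r=11 cylinder at (14.5, 7) contributes a regular 16-gon of circumradius 11; Taking the first minus the rest: starting from the 13.5×18 cube, the 19.5×9.5 cube at (4, 9.5) partially overlaps it — only the 80.75 mm² overlap (of its 185.25 mm²) is removed, clipping the outline; the r=11 cylinder at (14.5, 7) partially overlaps it — only the 87.68 mm² overlap (of its 370.44 mm²) is removed, clipping the outline — 1 connected region. The outline is a single polygon with 7 vertices. Extrusion per mm of travel: 0.4 × 0.3 / (π × 1.425²) = 0.018811. Accumulating E over each segment gives final E = 0.8821.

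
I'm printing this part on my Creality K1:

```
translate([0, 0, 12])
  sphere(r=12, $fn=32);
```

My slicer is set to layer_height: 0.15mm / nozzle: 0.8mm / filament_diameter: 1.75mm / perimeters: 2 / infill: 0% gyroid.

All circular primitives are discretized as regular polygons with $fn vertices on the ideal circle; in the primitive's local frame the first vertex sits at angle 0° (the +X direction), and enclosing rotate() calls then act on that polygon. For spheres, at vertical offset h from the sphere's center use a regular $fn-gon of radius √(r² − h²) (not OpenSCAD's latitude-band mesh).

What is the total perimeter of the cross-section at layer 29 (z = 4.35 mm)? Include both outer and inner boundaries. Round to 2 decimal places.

At z = 4.35 mm: the r=12 sphere slices to a regular 32-gon of circumradius 9.245 (√(r²−h²) with h=7.65 from center) (perimeter = 2·32·9.245·sin(180°/32) = 58.00 mm). Overall, the cross-section is a single solid region. Total boundary length (outer) = 58.00 mm.

58.00 mm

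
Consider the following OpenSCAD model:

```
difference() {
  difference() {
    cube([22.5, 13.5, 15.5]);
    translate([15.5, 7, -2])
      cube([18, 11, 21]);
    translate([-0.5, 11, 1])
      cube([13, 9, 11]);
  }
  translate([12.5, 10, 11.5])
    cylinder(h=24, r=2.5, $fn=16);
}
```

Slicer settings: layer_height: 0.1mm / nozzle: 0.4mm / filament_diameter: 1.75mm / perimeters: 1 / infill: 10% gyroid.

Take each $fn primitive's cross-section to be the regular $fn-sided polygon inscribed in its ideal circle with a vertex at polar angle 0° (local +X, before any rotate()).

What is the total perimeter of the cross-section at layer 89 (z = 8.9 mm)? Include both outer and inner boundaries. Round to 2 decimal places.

72.00 mm

At z = 8.9 mm: the cube is present — its section is the full 22.5×13.5 rectangle (perimeter 72.00 mm); the 18×11 cube at (15.5, 7) contributes its full rectangle (perimeter 58.00 mm); the 13×9 cube at (-0.5, 11) contributes its full rectangle (perimeter 44.00 mm); Taking the first minus the rest: starting from the 22.5×13.5 cube, the 18×11 cube at (15.5, 7) partially overlaps it — only the 45.50 mm² overlap (of its 198.00 mm²) is removed, clipping the outline; the 13×9 cube at (-0.5, 11) partially overlaps it — only the 31.25 mm² overlap (of its 117.00 mm²) is removed, clipping the outline — boundary = 72.00 mm; the cylinder at (12.5, 10) does not reach this height (z outside [11.5, 35.5]); Taking the first minus the rest: none of the subtracted shapes is present at this height, so the result so far is unchanged — boundary = 72.00 mm. Overall, the cross-section is a single solid region. Total boundary length (outer) = 72.00 mm.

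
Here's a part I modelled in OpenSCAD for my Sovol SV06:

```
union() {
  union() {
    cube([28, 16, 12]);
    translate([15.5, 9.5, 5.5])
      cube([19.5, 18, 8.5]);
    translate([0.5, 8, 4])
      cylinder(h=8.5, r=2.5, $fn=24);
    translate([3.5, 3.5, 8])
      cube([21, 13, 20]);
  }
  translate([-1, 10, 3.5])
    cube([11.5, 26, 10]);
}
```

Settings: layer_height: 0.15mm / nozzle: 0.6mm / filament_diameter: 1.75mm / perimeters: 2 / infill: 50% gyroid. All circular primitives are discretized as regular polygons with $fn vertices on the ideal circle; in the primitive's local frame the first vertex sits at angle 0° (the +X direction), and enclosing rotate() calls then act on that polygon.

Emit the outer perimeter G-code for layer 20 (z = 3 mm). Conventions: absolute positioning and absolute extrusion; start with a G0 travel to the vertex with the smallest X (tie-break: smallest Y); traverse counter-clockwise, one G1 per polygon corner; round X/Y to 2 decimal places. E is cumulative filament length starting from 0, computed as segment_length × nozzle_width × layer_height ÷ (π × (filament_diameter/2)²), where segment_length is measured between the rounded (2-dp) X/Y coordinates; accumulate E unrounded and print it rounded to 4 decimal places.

G0 X0.00 Y0.00 Z3.00
G1 X28.00 Y0.00 E1.0477
G1 X28.00 Y16.00 E1.6464
G1 X0.00 Y16.00 E2.6941
G1 X0.00 Y0.00 E3.2928

At z = 3 mm: the cube (footprint 28×16) is included at this height; the cube at (15.5, 9.5) is not intersected at this z (z outside [5.5, 14]); the cylinder at (0.5, 8) does not reach this height (z outside [4, 12.5]); the cube at (3.5, 3.5) is absent (z outside [8, 28]); Taking the union: only the 28×16 cube is present, so the union is just that shape — 1 connected region; the cube at (-1, 10) is absent (z outside [3.5, 13.5]); Taking the union: only that combined region is present, so the union is just that shape — 1 connected region. The outline is a single polygon with 4 vertices. Extrusion per mm of travel: 0.6 × 0.15 / (π × 0.875²) = 0.037418. Accumulating E over each segment gives final E = 3.2928.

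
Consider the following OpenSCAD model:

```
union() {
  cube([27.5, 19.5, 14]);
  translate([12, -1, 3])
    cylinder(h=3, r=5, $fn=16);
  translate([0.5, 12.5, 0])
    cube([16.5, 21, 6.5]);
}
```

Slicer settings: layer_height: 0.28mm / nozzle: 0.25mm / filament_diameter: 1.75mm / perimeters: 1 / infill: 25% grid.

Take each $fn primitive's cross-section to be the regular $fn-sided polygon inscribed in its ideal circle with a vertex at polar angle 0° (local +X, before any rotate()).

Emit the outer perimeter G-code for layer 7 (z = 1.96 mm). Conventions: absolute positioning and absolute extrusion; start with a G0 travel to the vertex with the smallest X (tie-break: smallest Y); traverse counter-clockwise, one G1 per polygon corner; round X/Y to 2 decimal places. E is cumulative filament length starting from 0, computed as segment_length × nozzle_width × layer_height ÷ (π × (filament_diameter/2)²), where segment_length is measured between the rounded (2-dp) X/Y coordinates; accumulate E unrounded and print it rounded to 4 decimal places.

At z = 1.96 mm: the cube is present — its section is the full 27.5×19.5 rectangle; the cylinder at (12, -1) is not intersected at this z (z outside [3, 6]); the 16.5×21 cube at (0.5, 12.5) contributes its full rectangle; Taking the union: the regions partially overlap (shared area 115.50 mm²), so overlapping operands fuse into one piece — 1 connected region. The outline is a single polygon with 8 vertices. Extrusion per mm of travel: 0.25 × 0.28 / (π × 0.875²) = 0.029103. Accumulating E over each segment gives final E = 3.5505.

G0 X0.00 Y0.00 Z1.96
G1 X27.50 Y0.00 E0.8003
G1 X27.50 Y19.50 E1.3678
G1 X17.00 Y19.50 E1.6734
G1 X17.00 Y33.50 E2.0808
G1 X0.50 Y33.50 E2.5610
G1 X0.50 Y19.50 E2.9685
G1 X0.00 Y19.50 E2.9830
G1 X0.00 Y0.00 E3.5505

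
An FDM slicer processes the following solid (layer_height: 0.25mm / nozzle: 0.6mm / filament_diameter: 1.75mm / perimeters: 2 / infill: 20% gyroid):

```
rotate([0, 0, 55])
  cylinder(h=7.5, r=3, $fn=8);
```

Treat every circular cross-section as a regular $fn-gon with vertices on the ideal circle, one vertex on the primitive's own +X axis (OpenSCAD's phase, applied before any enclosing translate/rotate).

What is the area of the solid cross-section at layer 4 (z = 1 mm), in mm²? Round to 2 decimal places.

25.46 mm²

At z = 1 mm: the cylinder: section is a regular 8-gon, circumradius r=3 (area = (8/2)·3.000²·sin(360°/8) = 25.46 mm²); (rotated 55° about Z; rotation is an isometry so areas/perimeters/island counts are preserved). Overall, the cross-section is a single solid region. Net area = 25.46 mm².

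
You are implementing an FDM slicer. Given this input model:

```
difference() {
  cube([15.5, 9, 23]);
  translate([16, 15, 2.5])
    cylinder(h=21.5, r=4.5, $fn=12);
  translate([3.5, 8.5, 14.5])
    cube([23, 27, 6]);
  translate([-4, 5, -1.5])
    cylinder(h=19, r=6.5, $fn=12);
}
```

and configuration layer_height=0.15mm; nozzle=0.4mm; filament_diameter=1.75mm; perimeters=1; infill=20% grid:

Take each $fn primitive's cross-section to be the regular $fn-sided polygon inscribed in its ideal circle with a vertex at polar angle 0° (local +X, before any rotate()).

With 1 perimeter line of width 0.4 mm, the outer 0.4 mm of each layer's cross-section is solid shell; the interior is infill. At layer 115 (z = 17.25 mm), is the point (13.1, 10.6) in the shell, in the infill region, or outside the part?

outside

At z = 17.25 mm: the 15.5×9 cube contributes its full rectangle; the r=4.5 cylinder at (16, 15) contributes a regular 12-gon of circumradius 4.5; the cube at (3.5, 8.5) (footprint 23×27) is included at this height; the r=6.5 cylinder at (-4, 5) contributes a regular 12-gon of circumradius 6.5; Subtracting the remaining from the first: starting from the 15.5×9 cube, the r=4.5 cylinder at (16, 15) misses the remaining region (no effect); the 23×27 cube at (3.5, 8.5) partially overlaps it — only the 6.00 mm² overlap (of its 621.00 mm²) is removed, clipping the outline; the r=6.5 cylinder at (-4, 5) partially overlaps it — only the 15.69 mm² overlap (of its 126.75 mm²) is removed, clipping the outline — 1 connected region. Overall, the cross-section is a single solid region. The nearest boundary edge runs (3.50, 8.50)→(15.50, 8.50); distance from the point to it = 2.10 mm. The point is not inside any of the regions above, so it lies outside the cross-section (2.10 mm from the nearest boundary).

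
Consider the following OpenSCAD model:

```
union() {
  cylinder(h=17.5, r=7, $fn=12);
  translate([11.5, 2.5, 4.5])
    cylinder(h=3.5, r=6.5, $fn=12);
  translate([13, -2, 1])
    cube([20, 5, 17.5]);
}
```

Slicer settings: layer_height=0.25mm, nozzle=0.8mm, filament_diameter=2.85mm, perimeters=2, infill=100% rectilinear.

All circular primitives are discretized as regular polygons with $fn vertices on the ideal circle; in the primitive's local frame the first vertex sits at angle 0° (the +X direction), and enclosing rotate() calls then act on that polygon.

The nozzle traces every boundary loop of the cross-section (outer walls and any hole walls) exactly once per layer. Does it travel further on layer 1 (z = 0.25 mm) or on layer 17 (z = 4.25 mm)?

layer 17 (z = 4.25 mm)

Layer 1 (z = 0.25): the cylinder: section is a regular 12-gon, circumradius r=7 (perimeter = 2·12·7.000·sin(180°/12) = 43.48 mm); the cylinder at (11.5, 2.5) does not reach this height (z outside [4.5, 8]); the cube at (13, -2) does not reach this height (z outside [1, 18.5]); Taking the union: only the r=7 cylinder is present, so the union is just that shape — boundary = 43.48 mm. So its perimeter = 43.48 mm. Layer 17 (z = 4.25): the r=7 cylinder gives a regular 12-gon of circumradius 7 (constant along its height) (perimeter = 2·12·7.000·sin(180°/12) = 43.48 mm); the cylinder at (11.5, 2.5) does not reach this height (z outside [4.5, 8]); the cube at (13, -2) (footprint 20×5) is included at this height (perimeter 50.00 mm); Taking the union: the 2 present regions are separate (no shared area or edge), so areas and boundary lengths simply add and each stays a separate island — boundary = 93.48 mm. So its perimeter = 93.48 mm. Layer 17 is larger (93.48 vs 43.48 mm).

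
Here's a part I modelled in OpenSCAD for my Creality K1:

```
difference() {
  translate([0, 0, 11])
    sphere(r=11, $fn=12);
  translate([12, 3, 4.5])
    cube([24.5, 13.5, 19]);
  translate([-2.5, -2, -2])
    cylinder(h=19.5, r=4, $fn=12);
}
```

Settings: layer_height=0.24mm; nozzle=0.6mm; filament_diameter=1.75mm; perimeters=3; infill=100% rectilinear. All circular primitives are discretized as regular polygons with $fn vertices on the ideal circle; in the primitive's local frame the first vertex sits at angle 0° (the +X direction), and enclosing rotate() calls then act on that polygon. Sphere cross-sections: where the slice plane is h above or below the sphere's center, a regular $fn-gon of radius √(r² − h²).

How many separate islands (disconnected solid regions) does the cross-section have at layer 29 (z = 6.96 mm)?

At z = 6.96 mm: the r=11 sphere slices to a regular 12-gon of circumradius 10.231 (√(r²−h²) with h=4.04 from center); the 24.5×13.5 cube at (12, 3) contributes its full rectangle; the r=4 cylinder at (-2.5, -2) gives a regular 12-gon of circumradius 4 (constant along its height); Taking the first minus the rest: starting from the r=11 sphere, the 24.5×13.5 cube at (12, 3) misses the remaining region (no effect); the r=4 cylinder at (-2.5, -2) lies wholly inside it (removes its full 48.00 mm² and its 24.85 mm outline becomes a hole wall) — 1 connected region with 1 hole. Overall, the cross-section is one region with 1 hole. Island count = 1.

1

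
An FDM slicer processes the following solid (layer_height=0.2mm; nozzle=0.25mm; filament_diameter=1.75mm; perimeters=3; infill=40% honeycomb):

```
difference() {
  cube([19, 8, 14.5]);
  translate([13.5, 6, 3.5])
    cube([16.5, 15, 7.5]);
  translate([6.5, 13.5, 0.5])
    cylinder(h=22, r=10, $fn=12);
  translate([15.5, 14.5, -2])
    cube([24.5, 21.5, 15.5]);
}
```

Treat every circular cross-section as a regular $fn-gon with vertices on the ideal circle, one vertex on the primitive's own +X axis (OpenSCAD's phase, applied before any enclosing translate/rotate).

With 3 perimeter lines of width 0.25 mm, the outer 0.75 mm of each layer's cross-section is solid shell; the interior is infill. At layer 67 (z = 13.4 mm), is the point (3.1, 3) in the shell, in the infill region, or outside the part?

At z = 13.4 mm: the 19×8 cube contributes its full rectangle; the cube at (13.5, 6) is not intersected at this z (z outside [3.5, 11]); the cylinder at (6.5, 13.5): section is a regular 12-gon, circumradius r=10; the cube at (15.5, 14.5) is present — its section is the full 24.5×21.5 rectangle; Taking the first minus the rest: starting from the 19×8 cube, the r=10 cylinder at (6.5, 13.5) partially overlaps it — only the 46.91 mm² overlap (of its 300.00 mm²) is removed, clipping the outline; the 24.5×21.5 cube at (15.5, 14.5) misses the remaining region (no effect) — 1 connected region. Overall, the cross-section is a single solid region. The nearest boundary edge runs (1.50, 4.84)→(6.50, 3.50); distance from the point to it = 1.36 mm. The point is inside the cross-section and 1.36 mm from the nearest boundary — more than the 0.75 mm shell width (3 × 0.25), so it's in the infill interior.

infill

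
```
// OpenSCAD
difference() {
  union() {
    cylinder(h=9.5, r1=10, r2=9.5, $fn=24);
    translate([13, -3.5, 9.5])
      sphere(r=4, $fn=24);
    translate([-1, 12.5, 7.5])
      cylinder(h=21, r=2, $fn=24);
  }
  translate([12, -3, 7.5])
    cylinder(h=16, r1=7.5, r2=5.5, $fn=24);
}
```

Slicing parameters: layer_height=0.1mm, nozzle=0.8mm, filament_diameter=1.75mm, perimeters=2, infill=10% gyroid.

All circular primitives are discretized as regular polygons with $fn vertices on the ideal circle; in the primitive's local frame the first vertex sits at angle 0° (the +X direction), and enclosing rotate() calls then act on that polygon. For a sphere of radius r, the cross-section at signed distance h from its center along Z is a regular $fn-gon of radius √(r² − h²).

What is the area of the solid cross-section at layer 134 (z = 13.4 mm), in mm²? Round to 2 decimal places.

At z = 13.4 mm: the cone does not reach this height (z outside [0, 9.5]); the r=4 sphere at (13, -3.5) slices to a regular 24-gon of circumradius 0.889 (√(r²−h²) with h=3.9 from center) (area = (24/2)·0.889²·sin(360°/24) = 2.45 mm²); the r=2 cylinder at (-1, 12.5) gives a regular 24-gon of circumradius 2 (constant along its height) (area = (24/2)·2.000²·sin(360°/24) = 12.42 mm²); Taking the union: the 2 present regions are separate (no shared area or edge), so areas and boundary lengths simply add and each stays a separate island — area = 14.88 mm²; the cone at (12, -3) contributes a regular 24-gon of circumradius 6.763 (interpolated between r1=7.5 and r2=5.5 at t=0.369) (area = (24/2)·6.763²·sin(360°/24) = 142.03 mm²); Subtracting the remaining from the first: starting from the result so far (14.88 mm²), the cone at (12, -3) partially overlaps it — only the 2.45 mm² overlap (of its 142.03 mm²) is removed, clipping the outline — area = 12.42 mm². Overall, the cross-section is a single solid region. Net area = 12.42 mm².

12.42 mm²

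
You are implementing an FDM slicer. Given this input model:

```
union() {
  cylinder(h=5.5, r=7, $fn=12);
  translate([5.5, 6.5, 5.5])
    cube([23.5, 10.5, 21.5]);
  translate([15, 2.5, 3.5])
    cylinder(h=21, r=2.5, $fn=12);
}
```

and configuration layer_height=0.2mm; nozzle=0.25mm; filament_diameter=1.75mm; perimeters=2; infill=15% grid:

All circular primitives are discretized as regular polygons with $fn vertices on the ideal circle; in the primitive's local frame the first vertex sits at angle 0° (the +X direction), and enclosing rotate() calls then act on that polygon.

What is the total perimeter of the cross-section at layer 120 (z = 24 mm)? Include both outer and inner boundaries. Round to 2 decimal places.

At z = 24 mm: the cylinder is not intersected at this z (z outside [0, 5.5]); the cube at (5.5, 6.5) is present — its section is the full 23.5×10.5 rectangle (perimeter 68.00 mm); the cylinder at (15, 2.5): section is a regular 12-gon, circumradius r=2.5 (perimeter = 2·12·2.500·sin(180°/12) = 15.53 mm); Merging all regions: the 2 present regions are separate (no shared area or edge), so areas and boundary lengths simply add and each stays a separate island — boundary = 83.53 mm. Overall, the cross-section has 2 separate islands. Total boundary length (outer) = 83.53 mm.

83.53 mm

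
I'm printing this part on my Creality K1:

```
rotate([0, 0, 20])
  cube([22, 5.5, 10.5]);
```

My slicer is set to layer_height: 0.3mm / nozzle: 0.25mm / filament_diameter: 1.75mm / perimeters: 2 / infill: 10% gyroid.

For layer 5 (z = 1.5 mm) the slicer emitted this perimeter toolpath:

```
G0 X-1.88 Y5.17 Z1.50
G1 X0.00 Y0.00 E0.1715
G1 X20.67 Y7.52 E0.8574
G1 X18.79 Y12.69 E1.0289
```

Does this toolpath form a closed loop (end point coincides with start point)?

Start point (G0): (-1.88, 5.17). End point (last G1): the path does not return to the start — open.

no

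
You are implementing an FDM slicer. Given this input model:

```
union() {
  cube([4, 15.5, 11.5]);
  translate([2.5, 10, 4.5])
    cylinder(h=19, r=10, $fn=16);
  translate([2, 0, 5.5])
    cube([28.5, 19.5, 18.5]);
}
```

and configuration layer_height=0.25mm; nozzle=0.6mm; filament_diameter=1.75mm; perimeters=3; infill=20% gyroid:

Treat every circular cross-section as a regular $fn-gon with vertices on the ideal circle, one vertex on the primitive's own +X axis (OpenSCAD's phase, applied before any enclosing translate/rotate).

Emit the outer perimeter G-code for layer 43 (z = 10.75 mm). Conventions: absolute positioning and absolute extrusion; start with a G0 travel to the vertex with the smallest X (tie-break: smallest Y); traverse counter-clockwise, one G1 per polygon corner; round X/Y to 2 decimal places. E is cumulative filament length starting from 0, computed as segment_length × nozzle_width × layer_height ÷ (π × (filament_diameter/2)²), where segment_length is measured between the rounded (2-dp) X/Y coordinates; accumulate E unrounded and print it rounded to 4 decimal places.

G0 X-7.50 Y10.00 Z10.75
G1 X-6.74 Y6.17 E0.2435
G1 X-4.57 Y2.93 E0.4867
G1 X-1.33 Y0.76 E0.7299
G1 X0.00 Y0.50 E0.8144
G1 X0.00 Y0.00 E0.8456
G1 X30.50 Y0.00 E2.7476
G1 X30.50 Y19.50 E3.9637
G1 X5.01 Y19.50 E5.5533
G1 X2.50 Y20.00 E5.7129
G1 X-1.33 Y19.24 E5.9565
G1 X-4.57 Y17.07 E6.1996
G1 X-6.74 Y13.83 E6.4428
G1 X-7.50 Y10.00 E6.6863

At z = 10.75 mm: the cube (footprint 4×15.5) is included at this height; the r=10 cylinder at (2.5, 10) gives a regular 16-gon of circumradius 10 (constant along its height); the cube at (2, 0) is present — its section is the full 28.5×19.5 rectangle; Taking the union: the regions partially overlap (shared area 223.57 mm²), so overlapping operands fuse into one piece — 1 connected region. The outline is a single polygon with 13 vertices. Extrusion per mm of travel: 0.6 × 0.25 / (π × 0.875²) = 0.062363. Accumulating E over each segment gives final E = 6.6863.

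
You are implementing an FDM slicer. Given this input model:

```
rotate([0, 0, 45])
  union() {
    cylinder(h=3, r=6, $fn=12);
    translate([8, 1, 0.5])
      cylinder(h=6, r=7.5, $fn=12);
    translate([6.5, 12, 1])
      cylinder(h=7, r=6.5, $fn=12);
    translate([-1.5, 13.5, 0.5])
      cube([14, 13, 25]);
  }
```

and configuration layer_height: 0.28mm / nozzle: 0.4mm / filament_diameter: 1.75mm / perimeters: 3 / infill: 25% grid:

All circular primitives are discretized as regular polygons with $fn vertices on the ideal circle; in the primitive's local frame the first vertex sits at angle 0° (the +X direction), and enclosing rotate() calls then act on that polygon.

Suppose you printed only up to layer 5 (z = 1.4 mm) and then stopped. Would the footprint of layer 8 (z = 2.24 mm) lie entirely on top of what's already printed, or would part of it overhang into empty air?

entirely on top

Compare the two slices. At z = 1.4: the r=6 cylinder gives a regular 12-gon of circumradius 6 (constant along its height) (area = (12/2)·6.000²·sin(360°/12) = 108.00 mm²); the cylinder at (8, 1): section is a regular 12-gon, circumradius r=7.5 (area = (12/2)·7.500²·sin(360°/12) = 168.75 mm²); the r=6.5 cylinder at (6.5, 12) gives a regular 12-gon of circumradius 6.5 (constant along its height) (area = (12/2)·6.500²·sin(360°/12) = 126.75 mm²); the cube at (-1.5, 13.5) is present — its section is the full 14×13 rectangle (area 182.00 mm²); Merging all regions: the regions partially overlap — summed areas 585.50 mm² minus the doubly-counted overlap 95.39 mm² gives 490.11 mm² — area = 490.11 mm²; (whole slice rotated 45° about Z — lengths, areas and connectivity unchanged). At z = 2.24: the r=6 cylinder gives a regular 12-gon of circumradius 6 (constant along its height) (area = (12/2)·6.000²·sin(360°/12) = 108.00 mm²); the r=7.5 cylinder at (8, 1) contributes a regular 12-gon of circumradius 7.5 (area = (12/2)·7.500²·sin(360°/12) = 168.75 mm²); the r=6.5 cylinder at (6.5, 12) contributes a regular 12-gon of circumradius 6.5 (area = (12/2)·6.500²·sin(360°/12) = 126.75 mm²); the cube at (-1.5, 13.5) (footprint 14×13) is included at this height (area 182.00 mm²); Merging all regions: the regions partially overlap — summed areas 585.50 mm² minus the doubly-counted overlap 95.39 mm² gives 490.11 mm² — area = 490.11 mm²; (whole slice rotated 45° about Z — lengths, areas and connectivity unchanged). Checking containment: the cross-section at z = 2.24 is a subset of the cross-section at z = 1.4.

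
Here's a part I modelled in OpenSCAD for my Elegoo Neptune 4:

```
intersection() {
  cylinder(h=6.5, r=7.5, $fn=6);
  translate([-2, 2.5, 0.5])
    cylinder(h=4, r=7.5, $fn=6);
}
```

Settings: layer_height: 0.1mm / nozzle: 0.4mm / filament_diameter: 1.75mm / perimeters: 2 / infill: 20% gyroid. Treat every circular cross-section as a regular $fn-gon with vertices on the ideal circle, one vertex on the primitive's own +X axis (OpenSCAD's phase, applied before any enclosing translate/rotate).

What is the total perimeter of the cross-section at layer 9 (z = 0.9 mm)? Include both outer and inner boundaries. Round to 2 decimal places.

38.11 mm

At z = 0.9 mm: the cylinder: section is a regular 6-gon, circumradius r=7.5 (perimeter = 2·6·7.500·sin(180°/6) = 45.00 mm); the cylinder at (-2, 2.5): section is a regular 6-gon, circumradius r=7.5 (perimeter = 2·6·7.500·sin(180°/6) = 45.00 mm); After intersecting: the r=7.5 cylinder at (-2, 2.5) partially overlaps the r=7.5 cylinder; clipping to the common part keeps 102.80 mm² — boundary = 38.11 mm. Overall, the cross-section is a single solid region. Total boundary length (outer) = 38.11 mm.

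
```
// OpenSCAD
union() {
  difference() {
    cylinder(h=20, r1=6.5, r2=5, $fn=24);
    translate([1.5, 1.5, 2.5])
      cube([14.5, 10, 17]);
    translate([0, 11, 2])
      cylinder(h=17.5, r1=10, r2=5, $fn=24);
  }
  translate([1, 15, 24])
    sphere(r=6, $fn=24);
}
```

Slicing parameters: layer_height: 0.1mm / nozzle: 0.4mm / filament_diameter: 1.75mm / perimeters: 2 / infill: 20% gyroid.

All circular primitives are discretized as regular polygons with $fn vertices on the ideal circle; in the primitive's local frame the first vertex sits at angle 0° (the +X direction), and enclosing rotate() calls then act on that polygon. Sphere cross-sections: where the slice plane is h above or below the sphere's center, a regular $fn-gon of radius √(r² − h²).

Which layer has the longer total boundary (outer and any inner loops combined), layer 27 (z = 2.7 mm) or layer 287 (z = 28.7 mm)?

Layer 27 (z = 2.7): the cone (r1=6.5→r2=5) has section circumradius 6.298 here — a regular 24-gon (perimeter = 2·24·6.298·sin(180°/24) = 39.46 mm); the 14.5×10 cube at (1.5, 1.5) contributes its full rectangle (perimeter 49.00 mm); the cone at (0, 11) (r1=10→r2=5) has section circumradius 9.800 here — a regular 24-gon (perimeter = 2·24·9.800·sin(180°/24) = 61.40 mm); Subtracting the remaining from the first: starting from the cone, the 14.5×10 cube at (1.5, 1.5) partially overlaps it — only the 14.45 mm² overlap (of its 145.00 mm²) is removed, clipping the outline; the cone at (0, 11) partially overlaps it — only the 26.75 mm² overlap (of its 298.28 mm²) is removed, clipping the outline — boundary = 36.37 mm; the sphere at (1, 15) does not reach this height (|z−center|=21.300 > r=6); Merging all regions: only that combined region is present, so the union is just that shape — boundary = 36.37 mm. So its perimeter = 36.37 mm. Layer 287 (z = 28.7): the cone is absent (z outside [0, 20]); the cube at (1.5, 1.5) is absent (z outside [2.5, 19.5]); the cone at (0, 11) does not reach this height (z outside [2, 19.5]); Taking the first minus the rest: the first operand is absent here, so nothing remains; the sphere at (1, 15): section is a regular 24-gon, circumradius = √(r²−h²) = √(6²−4.7²) = 3.730 (perimeter = 2·24·3.730·sin(180°/24) = 23.37 mm); Merging all regions: only the r=6 sphere at (1, 15) is present, so the union is just that shape — boundary = 23.37 mm. So its perimeter = 23.37 mm. Layer 27 is larger (36.37 vs 23.37 mm).

layer 27 (z = 2.7 mm)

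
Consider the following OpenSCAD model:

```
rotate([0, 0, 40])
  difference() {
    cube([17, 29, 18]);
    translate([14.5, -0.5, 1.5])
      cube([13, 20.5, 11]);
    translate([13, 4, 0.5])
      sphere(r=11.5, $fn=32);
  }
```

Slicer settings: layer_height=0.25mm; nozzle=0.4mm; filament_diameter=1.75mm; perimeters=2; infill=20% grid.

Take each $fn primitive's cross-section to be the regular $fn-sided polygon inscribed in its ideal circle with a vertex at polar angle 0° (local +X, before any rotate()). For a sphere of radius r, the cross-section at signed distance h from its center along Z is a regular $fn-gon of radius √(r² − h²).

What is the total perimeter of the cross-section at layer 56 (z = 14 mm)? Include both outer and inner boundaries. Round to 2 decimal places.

92.00 mm

At z = 14 mm: the 17×29 cube contributes its full rectangle (perimeter 92.00 mm); the cube at (14.5, -0.5) does not reach this height (z outside [1.5, 12.5]); the sphere at (13, 4) does not reach this height (|z−center|=13.500 > r=11.5); Taking the first minus the rest: none of the subtracted shapes is present at this height, so the 17×29 cube is unchanged — boundary = 92.00 mm; (rotated 40° about Z; rotation is an isometry so areas/perimeters/island counts are preserved). Overall, the cross-section is a single solid region. Total boundary length (outer) = 92.00 mm.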